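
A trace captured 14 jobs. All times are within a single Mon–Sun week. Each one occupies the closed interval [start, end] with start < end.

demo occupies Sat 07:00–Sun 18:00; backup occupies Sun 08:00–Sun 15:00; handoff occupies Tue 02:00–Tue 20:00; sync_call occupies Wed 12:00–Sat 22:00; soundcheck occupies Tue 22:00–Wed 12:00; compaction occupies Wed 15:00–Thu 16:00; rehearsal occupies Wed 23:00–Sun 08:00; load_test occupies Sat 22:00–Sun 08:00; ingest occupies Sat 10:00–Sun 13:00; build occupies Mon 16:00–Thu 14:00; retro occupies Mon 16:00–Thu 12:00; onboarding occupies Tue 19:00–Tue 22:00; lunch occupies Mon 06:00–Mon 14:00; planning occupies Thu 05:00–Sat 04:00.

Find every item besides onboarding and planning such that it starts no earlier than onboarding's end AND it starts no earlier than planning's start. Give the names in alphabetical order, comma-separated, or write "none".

backup, demo, ingest, load_test

Conditions: its start is no earlier than onboarding's end (X.start >= Tue 22:00) AND its start is no earlier than planning's start (X.start >= Thu 05:00).
backup: start Sun 08:00 >= Tue 22:00? ✓; start Sun 08:00 >= Thu 05:00? ✓ → yes.
build: start Mon 16:00 >= Tue 22:00? ✗; start Mon 16:00 >= Thu 05:00? ✗ → no.
compaction: start Wed 15:00 >= Tue 22:00? ✓; start Wed 15:00 >= Thu 05:00? ✗ → no.
demo: start Sat 07:00 >= Tue 22:00? ✓; start Sat 07:00 >= Thu 05:00? ✓ → yes.
handoff: start Tue 02:00 >= Tue 22:00? ✗; start Tue 02:00 >= Thu 05:00? ✗ → no.
ingest: start Sat 10:00 >= Tue 22:00? ✓; start Sat 10:00 >= Thu 05:00? ✓ → yes.
load_test: start Sat 22:00 >= Tue 22:00? ✓; start Sat 22:00 >= Thu 05:00? ✓ → yes.
lunch: start Mon 06:00 >= Tue 22:00? ✗; start Mon 06:00 >= Thu 05:00? ✗ → no.
rehearsal: start Wed 23:00 >= Tue 22:00? ✓; start Wed 23:00 >= Thu 05:00? ✗ → no.
retro: start Mon 16:00 >= Tue 22:00? ✗; start Mon 16:00 >= Thu 05:00? ✗ → no.
soundcheck: start Tue 22:00 >= Tue 22:00? ✓; start Tue 22:00 >= Thu 05:00? ✗ → no.
sync_call: start Wed 12:00 >= Tue 22:00? ✓; start Wed 12:00 >= Thu 05:00? ✗ → no.
Result: backup, demo, ingest, load_test.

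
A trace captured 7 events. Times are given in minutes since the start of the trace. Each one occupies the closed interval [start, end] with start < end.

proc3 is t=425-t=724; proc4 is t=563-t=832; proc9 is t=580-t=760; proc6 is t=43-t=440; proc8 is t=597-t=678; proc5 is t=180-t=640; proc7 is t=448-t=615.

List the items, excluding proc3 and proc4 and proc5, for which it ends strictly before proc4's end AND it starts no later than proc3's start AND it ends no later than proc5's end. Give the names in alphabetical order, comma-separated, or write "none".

Conditions: its end is strictly before proc4's end (X.end < t=832) AND its start is no later than proc3's start (X.start <= t=425) AND its end is no later than proc5's end (X.end <= t=640).
proc6: end t=440 < t=832? ✓; start t=43 <= t=425? ✓; end t=440 <= t=640? ✓ → yes.
proc7: end t=615 < t=832? ✓; start t=448 <= t=425? ✗; end t=615 <= t=640? ✓ → no.
proc8: end t=678 < t=832? ✓; start t=597 <= t=425? ✗; end t=678 <= t=640? ✗ → no.
proc9: end t=760 < t=832? ✓; start t=580 <= t=425? ✗; end t=760 <= t=640? ✗ → no.
Result: proc6.

proc6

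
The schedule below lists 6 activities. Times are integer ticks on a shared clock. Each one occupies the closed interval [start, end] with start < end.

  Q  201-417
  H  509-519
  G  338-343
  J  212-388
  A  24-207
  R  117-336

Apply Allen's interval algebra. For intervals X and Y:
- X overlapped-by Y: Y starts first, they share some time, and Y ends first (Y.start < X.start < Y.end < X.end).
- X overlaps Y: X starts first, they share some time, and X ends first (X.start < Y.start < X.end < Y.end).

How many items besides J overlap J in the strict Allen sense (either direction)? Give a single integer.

Target J = [212, 388].
A [24, 207] → before → no.
G [338, 343] → during → no.
H [509, 519] → after → no.
Q [201, 417] → contains → no.
R [117, 336] → overlaps → counts.
Total: 1.

1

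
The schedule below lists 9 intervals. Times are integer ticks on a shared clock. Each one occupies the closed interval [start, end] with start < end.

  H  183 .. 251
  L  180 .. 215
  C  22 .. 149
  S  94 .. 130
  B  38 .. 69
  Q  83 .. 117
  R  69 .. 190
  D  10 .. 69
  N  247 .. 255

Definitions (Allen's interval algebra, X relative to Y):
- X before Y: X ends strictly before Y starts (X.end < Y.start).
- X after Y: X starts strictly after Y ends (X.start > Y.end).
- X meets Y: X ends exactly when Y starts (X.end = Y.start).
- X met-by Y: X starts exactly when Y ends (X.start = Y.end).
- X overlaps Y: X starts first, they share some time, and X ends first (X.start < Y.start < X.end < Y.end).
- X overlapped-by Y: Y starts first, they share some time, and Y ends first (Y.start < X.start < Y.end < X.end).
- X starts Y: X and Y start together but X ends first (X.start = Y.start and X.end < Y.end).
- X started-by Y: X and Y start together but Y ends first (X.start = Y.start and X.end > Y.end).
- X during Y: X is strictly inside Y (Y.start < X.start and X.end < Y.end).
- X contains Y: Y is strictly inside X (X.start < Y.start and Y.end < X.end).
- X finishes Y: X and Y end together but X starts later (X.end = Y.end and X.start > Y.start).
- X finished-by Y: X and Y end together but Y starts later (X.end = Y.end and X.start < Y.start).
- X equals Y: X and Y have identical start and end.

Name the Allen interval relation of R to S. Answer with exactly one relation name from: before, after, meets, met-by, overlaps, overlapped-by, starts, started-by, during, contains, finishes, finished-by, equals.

R = [69, 190]; S = [94, 130].
Compare endpoints: R.start < S.start, R.start < S.end, R.end > S.start, R.end > S.end.
That pattern is 'contains'.

contains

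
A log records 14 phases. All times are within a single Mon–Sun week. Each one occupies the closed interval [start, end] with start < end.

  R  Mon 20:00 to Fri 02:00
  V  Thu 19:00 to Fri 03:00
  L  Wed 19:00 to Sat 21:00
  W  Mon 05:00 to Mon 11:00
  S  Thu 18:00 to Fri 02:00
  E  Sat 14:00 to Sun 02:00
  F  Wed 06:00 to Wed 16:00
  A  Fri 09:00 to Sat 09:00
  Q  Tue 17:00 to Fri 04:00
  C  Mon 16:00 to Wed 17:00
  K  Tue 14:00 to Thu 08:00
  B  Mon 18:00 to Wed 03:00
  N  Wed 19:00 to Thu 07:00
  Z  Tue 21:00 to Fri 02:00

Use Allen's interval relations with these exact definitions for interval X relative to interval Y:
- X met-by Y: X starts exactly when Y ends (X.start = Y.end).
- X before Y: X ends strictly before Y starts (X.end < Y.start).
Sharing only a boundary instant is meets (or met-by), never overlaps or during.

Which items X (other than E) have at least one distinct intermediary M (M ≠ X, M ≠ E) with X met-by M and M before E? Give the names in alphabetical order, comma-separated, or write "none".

Target E = [Sat 14:00, Sun 02:00].
Intermediaries M with M before E: A, B, C, F, K, N, Q, R, S, V, W, Z.
Via A — items with X met-by A: none.
Via B — items with X met-by B: none.
Via C — items with X met-by C: none.
Via F — items with X met-by F: none.
Via K — items with X met-by K: none.
Via N — items with X met-by N: none.
Via Q — items with X met-by Q: none.
Via R — items with X met-by R: none.
Via S — items with X met-by S: none.
Via V — items with X met-by V: none.
Via W — items with X met-by W: none.
Via Z — items with X met-by Z: none.
Union: none.

none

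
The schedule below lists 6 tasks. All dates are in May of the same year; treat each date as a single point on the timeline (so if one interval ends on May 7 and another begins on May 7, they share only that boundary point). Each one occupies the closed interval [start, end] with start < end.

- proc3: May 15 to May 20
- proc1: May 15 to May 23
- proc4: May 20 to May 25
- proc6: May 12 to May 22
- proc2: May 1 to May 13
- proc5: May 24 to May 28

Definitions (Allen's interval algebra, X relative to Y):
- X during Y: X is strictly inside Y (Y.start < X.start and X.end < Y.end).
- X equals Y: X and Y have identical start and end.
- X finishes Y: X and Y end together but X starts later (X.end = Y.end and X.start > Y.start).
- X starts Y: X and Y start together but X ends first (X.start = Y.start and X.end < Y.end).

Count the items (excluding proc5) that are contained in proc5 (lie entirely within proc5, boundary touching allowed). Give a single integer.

0

Target proc5 = [May 24, May 28].
proc1 [May 15, May 23] → before → no.
proc2 [May 1, May 13] → before → no.
proc3 [May 15, May 20] → before → no.
proc4 [May 20, May 25] → overlaps → no.
proc6 [May 12, May 22] → before → no.
Total: 0.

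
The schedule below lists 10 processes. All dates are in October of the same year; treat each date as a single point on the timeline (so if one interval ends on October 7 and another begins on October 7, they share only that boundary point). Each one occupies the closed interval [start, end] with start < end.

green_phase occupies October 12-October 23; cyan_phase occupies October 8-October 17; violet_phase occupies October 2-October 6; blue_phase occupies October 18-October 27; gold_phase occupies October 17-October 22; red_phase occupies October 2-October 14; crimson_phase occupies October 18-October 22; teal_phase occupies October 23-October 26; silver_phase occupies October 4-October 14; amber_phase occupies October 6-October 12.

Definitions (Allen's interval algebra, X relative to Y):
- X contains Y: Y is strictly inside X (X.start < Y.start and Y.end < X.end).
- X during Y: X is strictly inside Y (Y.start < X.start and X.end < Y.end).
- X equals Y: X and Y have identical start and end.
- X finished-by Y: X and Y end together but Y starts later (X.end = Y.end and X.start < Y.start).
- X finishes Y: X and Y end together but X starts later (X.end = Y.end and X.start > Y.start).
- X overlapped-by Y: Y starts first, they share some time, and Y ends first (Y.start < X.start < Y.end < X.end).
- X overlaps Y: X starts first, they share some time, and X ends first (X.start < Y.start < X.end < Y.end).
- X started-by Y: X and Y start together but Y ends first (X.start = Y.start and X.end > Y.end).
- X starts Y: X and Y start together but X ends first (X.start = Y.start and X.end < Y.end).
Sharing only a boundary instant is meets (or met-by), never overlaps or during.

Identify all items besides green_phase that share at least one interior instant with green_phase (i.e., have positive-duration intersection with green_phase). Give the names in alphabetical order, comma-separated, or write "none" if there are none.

blue_phase, crimson_phase, cyan_phase, gold_phase, red_phase, silver_phase

Target green_phase = [October 12, October 23].
amber_phase [October 6, October 12] → meets → no.
blue_phase [October 18, October 27] → overlapped-by → yes.
crimson_phase [October 18, October 22] → during → yes.
cyan_phase [October 8, October 17] → overlaps → yes.
gold_phase [October 17, October 22] → during → yes.
red_phase [October 2, October 14] → overlaps → yes.
silver_phase [October 4, October 14] → overlaps → yes.
teal_phase [October 23, October 26] → met-by → no.
violet_phase [October 2, October 6] → before → no.
Result: blue_phase, crimson_phase, cyan_phase, gold_phase, red_phase, silver_phase.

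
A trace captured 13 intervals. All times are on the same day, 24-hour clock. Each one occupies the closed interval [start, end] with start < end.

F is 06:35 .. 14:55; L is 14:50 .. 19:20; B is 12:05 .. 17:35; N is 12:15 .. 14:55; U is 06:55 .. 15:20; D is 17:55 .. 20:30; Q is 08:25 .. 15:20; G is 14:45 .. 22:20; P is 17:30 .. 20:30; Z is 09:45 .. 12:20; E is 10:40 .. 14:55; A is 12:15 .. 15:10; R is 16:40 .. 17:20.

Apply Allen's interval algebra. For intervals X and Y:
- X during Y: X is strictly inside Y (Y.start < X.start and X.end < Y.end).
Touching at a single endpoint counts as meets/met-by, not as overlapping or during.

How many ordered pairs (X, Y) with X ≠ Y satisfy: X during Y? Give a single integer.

17

Checking all 156 ordered pairs for relation 'during'; matching pairs in alphabetical order:
(A, B): A during B ✓
(A, Q): A during Q ✓
(A, U): A during U ✓
(D, G): D during G ✓
(E, Q): E during Q ✓
(E, U): E during U ✓
(L, G): L during G ✓
(N, B): N during B ✓
(N, Q): N during Q ✓
(N, U): N during U ✓
(P, G): P during G ✓
(R, B): R during B ✓
(R, G): R during G ✓
(R, L): R during L ✓
(Z, F): Z during F ✓
(Z, Q): Z during Q ✓
(Z, U): Z during U ✓
Count: 17.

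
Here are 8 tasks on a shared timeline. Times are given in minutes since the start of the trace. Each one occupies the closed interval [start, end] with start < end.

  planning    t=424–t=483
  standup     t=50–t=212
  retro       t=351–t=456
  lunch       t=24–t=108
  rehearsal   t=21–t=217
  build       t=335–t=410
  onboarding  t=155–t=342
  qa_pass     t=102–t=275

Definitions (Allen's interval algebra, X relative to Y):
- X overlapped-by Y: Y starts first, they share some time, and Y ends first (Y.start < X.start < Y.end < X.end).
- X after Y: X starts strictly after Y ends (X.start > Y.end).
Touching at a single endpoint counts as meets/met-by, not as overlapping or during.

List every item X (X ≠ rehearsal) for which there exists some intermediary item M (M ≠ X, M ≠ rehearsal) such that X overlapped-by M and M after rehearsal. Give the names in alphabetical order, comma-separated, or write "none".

planning, retro

Target rehearsal = [t=21, t=217].
Intermediaries M with M after rehearsal: build, planning, retro.
Via build — items with X overlapped-by build: retro.
Via planning — items with X overlapped-by planning: none.
Via retro — items with X overlapped-by retro: planning.
Union: planning, retro.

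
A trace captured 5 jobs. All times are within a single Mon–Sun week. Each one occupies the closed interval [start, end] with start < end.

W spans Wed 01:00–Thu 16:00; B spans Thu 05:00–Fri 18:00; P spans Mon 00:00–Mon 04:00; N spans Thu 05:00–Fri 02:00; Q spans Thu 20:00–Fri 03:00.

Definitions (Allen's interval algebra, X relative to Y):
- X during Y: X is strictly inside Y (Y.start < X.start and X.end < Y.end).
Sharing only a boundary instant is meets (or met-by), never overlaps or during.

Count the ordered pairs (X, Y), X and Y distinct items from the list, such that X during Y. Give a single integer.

1

Checking all 20 ordered pairs for relation 'during'; matching pairs in alphabetical order:
(Q, B): Q during B ✓
Count: 1.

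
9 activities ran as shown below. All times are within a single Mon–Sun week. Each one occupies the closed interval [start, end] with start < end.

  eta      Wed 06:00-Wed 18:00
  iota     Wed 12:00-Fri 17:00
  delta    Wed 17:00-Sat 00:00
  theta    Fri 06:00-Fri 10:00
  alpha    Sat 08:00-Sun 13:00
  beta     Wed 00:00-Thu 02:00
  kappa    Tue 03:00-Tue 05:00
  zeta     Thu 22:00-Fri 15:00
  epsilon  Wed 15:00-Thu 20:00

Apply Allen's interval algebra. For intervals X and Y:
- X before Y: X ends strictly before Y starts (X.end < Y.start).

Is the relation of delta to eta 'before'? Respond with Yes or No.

delta = [Wed 17:00, Sat 00:00], eta = [Wed 06:00, Wed 18:00].
Actual relation of delta to eta: overlapped-by.
Asked whether 'before' holds → No.

No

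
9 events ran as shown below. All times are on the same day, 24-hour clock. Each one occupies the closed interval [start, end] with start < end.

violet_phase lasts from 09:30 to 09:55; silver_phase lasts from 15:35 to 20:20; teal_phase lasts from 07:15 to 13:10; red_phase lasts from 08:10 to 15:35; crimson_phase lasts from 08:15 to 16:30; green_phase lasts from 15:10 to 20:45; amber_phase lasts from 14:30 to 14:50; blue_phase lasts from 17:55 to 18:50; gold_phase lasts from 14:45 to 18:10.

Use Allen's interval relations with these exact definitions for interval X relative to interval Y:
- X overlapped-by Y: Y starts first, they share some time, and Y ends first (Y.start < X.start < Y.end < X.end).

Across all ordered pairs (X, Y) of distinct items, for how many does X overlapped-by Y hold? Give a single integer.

12

Checking all 72 ordered pairs for relation 'overlapped-by'; matching pairs in alphabetical order:
(blue_phase, gold_phase): blue_phase overlapped-by gold_phase ✓
(crimson_phase, red_phase): crimson_phase overlapped-by red_phase ✓
(crimson_phase, teal_phase): crimson_phase overlapped-by teal_phase ✓
(gold_phase, amber_phase): gold_phase overlapped-by amber_phase ✓
(gold_phase, crimson_phase): gold_phase overlapped-by crimson_phase ✓
(gold_phase, red_phase): gold_phase overlapped-by red_phase ✓
(green_phase, crimson_phase): green_phase overlapped-by crimson_phase ✓
(green_phase, gold_phase): green_phase overlapped-by gold_phase ✓
(green_phase, red_phase): green_phase overlapped-by red_phase ✓
(red_phase, teal_phase): red_phase overlapped-by teal_phase ✓
(silver_phase, crimson_phase): silver_phase overlapped-by crimson_phase ✓
(silver_phase, gold_phase): silver_phase overlapped-by gold_phase ✓
Count: 12.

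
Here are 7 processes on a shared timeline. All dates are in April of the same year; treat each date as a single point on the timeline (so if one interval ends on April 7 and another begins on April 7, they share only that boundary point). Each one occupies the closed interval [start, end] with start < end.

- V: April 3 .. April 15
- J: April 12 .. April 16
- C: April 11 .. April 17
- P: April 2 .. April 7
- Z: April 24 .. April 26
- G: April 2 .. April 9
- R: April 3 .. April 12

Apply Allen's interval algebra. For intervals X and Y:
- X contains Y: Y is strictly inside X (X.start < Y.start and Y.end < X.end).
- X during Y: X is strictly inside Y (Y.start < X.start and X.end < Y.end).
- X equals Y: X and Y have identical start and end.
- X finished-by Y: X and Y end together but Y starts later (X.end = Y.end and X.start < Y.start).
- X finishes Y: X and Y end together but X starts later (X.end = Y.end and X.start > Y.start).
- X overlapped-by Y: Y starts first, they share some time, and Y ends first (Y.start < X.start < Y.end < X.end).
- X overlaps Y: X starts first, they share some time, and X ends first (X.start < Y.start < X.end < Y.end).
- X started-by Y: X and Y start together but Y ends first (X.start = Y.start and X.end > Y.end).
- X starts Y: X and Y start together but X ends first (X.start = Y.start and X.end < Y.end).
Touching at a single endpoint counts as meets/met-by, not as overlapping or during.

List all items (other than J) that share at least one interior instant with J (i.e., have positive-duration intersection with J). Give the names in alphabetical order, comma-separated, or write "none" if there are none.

Target J = [April 12, April 16].
C [April 11, April 17] → contains → yes.
G [April 2, April 9] → before → no.
P [April 2, April 7] → before → no.
R [April 3, April 12] → meets → no.
V [April 3, April 15] → overlaps → yes.
Z [April 24, April 26] → after → no.
Result: C, V.

C, V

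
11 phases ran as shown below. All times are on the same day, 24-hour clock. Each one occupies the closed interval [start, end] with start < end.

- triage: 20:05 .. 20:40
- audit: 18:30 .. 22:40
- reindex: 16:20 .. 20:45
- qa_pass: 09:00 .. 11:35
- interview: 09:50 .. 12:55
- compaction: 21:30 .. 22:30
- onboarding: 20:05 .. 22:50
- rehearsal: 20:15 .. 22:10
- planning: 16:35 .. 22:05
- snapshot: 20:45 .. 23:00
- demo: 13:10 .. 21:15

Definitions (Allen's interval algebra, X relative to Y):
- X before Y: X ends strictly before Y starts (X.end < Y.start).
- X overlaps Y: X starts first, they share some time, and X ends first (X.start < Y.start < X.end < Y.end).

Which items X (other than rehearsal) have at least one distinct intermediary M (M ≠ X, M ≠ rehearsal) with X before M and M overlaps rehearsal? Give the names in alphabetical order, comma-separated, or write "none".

interview, qa_pass

Target rehearsal = [20:15, 22:10].
Intermediaries M with M overlaps rehearsal: demo, planning, reindex, triage.
Via demo — items with X before demo: interview, qa_pass.
Via planning — items with X before planning: interview, qa_pass.
Via reindex — items with X before reindex: interview, qa_pass.
Via triage — items with X before triage: interview, qa_pass.
Union: interview, qa_pass.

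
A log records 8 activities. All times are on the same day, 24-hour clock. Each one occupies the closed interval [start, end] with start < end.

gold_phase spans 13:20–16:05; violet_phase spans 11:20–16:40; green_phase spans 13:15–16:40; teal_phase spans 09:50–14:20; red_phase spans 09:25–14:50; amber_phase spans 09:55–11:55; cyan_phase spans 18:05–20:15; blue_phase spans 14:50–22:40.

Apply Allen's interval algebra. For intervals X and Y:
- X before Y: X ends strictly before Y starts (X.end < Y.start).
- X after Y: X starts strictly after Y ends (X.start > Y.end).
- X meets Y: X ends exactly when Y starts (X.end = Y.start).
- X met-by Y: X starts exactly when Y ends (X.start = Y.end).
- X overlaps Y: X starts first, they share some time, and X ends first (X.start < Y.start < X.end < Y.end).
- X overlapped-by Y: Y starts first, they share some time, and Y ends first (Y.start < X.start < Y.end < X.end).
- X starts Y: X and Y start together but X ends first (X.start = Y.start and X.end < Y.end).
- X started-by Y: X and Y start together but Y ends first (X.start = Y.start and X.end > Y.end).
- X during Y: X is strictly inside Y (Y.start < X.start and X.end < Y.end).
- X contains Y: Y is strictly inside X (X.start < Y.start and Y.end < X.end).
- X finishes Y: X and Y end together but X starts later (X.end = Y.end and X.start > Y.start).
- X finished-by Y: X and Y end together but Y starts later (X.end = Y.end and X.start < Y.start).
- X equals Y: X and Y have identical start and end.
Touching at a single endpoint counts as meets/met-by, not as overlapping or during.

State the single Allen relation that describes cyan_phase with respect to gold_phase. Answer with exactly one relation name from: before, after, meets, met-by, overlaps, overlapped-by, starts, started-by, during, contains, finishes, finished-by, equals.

cyan_phase = [18:05, 20:15]; gold_phase = [13:20, 16:05].
Compare endpoints: cyan_phase.start > gold_phase.start, cyan_phase.start > gold_phase.end, cyan_phase.end > gold_phase.start, cyan_phase.end > gold_phase.end.
That pattern is 'after'.

after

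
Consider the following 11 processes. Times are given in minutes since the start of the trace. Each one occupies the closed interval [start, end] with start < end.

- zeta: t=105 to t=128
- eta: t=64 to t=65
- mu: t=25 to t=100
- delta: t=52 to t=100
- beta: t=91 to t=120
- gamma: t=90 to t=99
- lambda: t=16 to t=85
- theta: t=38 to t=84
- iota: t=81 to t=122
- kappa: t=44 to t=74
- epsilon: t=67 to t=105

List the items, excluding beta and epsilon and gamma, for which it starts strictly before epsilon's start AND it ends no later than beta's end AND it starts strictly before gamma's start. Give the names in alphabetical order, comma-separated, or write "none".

Conditions: its start is strictly before epsilon's start (X.start < t=67) AND its end is no later than beta's end (X.end <= t=120) AND its start is strictly before gamma's start (X.start < t=90).
delta: start t=52 < t=67? ✓; end t=100 <= t=120? ✓; start t=52 < t=90? ✓ → yes.
eta: start t=64 < t=67? ✓; end t=65 <= t=120? ✓; start t=64 < t=90? ✓ → yes.
iota: start t=81 < t=67? ✗; end t=122 <= t=120? ✗; start t=81 < t=90? ✓ → no.
kappa: start t=44 < t=67? ✓; end t=74 <= t=120? ✓; start t=44 < t=90? ✓ → yes.
lambda: start t=16 < t=67? ✓; end t=85 <= t=120? ✓; start t=16 < t=90? ✓ → yes.
mu: start t=25 < t=67? ✓; end t=100 <= t=120? ✓; start t=25 < t=90? ✓ → yes.
theta: start t=38 < t=67? ✓; end t=84 <= t=120? ✓; start t=38 < t=90? ✓ → yes.
zeta: start t=105 < t=67? ✗; end t=128 <= t=120? ✗; start t=105 < t=90? ✗ → no.
Result: delta, eta, kappa, lambda, mu, theta.

delta, eta, kappa, lambda, mu, theta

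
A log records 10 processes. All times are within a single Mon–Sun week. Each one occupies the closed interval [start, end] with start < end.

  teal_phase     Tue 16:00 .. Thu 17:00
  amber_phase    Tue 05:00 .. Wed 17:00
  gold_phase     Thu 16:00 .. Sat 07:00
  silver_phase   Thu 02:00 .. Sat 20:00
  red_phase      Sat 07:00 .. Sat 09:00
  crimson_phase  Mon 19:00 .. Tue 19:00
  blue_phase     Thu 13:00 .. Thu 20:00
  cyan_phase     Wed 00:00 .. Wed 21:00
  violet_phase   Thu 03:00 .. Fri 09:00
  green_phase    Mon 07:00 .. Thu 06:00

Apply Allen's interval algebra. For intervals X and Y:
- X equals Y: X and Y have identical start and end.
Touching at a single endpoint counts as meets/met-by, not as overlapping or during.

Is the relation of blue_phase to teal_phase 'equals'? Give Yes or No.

No

blue_phase = [Thu 13:00, Thu 20:00], teal_phase = [Tue 16:00, Thu 17:00].
Actual relation of blue_phase to teal_phase: overlapped-by.
Asked whether 'equals' holds → No.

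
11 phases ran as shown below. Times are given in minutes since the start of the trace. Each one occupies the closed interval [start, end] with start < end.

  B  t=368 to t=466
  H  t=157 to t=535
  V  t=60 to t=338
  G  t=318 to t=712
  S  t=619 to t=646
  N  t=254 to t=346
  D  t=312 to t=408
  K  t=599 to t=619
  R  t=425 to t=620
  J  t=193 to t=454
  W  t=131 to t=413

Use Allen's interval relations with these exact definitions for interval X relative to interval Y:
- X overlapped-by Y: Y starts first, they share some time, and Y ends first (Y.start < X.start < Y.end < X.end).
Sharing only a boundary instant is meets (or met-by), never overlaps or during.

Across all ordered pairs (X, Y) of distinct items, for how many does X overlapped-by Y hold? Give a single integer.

21

Checking all 110 ordered pairs for relation 'overlapped-by'; matching pairs in alphabetical order:
(B, D): B overlapped-by D ✓
(B, J): B overlapped-by J ✓
(B, W): B overlapped-by W ✓
(D, N): D overlapped-by N ✓
(D, V): D overlapped-by V ✓
(G, D): G overlapped-by D ✓
(G, H): G overlapped-by H ✓
(G, J): G overlapped-by J ✓
(G, N): G overlapped-by N ✓
(G, V): G overlapped-by V ✓
(G, W): G overlapped-by W ✓
(H, V): H overlapped-by V ✓
(H, W): H overlapped-by W ✓
(J, V): J overlapped-by V ✓
(J, W): J overlapped-by W ✓
(N, V): N overlapped-by V ✓
(R, B): R overlapped-by B ✓
(R, H): R overlapped-by H ✓
(R, J): R overlapped-by J ✓
(S, R): S overlapped-by R ✓
(W, V): W overlapped-by V ✓
Count: 21.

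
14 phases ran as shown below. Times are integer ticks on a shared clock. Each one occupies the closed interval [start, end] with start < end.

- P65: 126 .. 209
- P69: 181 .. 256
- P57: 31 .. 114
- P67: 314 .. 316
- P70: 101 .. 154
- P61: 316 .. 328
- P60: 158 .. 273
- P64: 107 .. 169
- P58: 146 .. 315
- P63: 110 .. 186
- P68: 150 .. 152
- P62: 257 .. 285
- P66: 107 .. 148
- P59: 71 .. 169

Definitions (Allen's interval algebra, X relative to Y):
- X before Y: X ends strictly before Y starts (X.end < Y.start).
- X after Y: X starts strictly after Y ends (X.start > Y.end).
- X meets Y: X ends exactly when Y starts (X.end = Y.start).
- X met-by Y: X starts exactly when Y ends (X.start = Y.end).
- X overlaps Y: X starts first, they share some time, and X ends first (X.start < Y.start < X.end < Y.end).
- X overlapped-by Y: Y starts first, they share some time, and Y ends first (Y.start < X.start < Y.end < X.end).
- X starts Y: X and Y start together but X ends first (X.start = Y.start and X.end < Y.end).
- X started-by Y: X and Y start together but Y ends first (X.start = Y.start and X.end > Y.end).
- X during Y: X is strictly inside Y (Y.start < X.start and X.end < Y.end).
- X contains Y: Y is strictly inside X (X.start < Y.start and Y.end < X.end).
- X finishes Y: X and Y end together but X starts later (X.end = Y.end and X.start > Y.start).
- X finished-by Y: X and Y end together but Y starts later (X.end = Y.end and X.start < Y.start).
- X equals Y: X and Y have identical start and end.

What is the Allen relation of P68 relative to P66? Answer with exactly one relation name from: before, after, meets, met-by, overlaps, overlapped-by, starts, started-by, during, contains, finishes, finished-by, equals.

after

P68 = [150, 152]; P66 = [107, 148].
Compare endpoints: P68.start > P66.start, P68.start > P66.end, P68.end > P66.start, P68.end > P66.end.
That pattern is 'after'.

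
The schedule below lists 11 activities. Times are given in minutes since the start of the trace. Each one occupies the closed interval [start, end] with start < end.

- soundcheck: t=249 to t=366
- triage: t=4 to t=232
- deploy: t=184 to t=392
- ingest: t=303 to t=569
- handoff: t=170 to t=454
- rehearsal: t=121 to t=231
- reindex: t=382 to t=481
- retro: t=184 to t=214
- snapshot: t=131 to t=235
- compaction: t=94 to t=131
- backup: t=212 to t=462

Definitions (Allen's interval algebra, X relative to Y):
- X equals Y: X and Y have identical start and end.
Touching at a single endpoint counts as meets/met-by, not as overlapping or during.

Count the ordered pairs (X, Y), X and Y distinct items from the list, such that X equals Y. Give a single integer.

Checking all 110 ordered pairs for relation 'equals'; matching pairs in alphabetical order:
No pair satisfies it.
Count: 0.

0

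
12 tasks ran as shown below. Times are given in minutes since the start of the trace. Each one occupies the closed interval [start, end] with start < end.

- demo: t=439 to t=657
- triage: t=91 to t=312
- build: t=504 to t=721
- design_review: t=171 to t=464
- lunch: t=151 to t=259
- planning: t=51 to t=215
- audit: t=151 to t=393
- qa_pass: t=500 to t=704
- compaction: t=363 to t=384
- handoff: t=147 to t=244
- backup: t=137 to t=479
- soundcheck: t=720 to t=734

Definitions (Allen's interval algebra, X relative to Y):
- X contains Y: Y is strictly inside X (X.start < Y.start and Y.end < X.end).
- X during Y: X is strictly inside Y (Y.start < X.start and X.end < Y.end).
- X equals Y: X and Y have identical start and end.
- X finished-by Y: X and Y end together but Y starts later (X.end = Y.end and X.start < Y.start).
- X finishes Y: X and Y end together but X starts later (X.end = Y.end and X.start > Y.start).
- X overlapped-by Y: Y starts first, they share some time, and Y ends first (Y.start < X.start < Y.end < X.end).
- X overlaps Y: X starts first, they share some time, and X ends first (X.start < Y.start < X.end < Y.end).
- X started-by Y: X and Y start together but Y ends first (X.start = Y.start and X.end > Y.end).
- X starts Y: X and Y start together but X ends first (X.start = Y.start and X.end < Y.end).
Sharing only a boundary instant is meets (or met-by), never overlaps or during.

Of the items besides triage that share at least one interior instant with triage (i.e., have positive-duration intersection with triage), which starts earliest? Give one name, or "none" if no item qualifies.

Target triage = [t=91, t=312].
audit [t=151, t=393] → overlapped-by → candidate.
backup [t=137, t=479] → overlapped-by → candidate.
build [t=504, t=721] → after → excluded.
compaction [t=363, t=384] → after → excluded.
demo [t=439, t=657] → after → excluded.
design_review [t=171, t=464] → overlapped-by → candidate.
handoff [t=147, t=244] → during → candidate.
lunch [t=151, t=259] → during → candidate.
planning [t=51, t=215] → overlaps → candidate.
qa_pass [t=500, t=704] → after → excluded.
soundcheck [t=720, t=734] → after → excluded.
Among candidates, earliest start is t=51 → planning.

planning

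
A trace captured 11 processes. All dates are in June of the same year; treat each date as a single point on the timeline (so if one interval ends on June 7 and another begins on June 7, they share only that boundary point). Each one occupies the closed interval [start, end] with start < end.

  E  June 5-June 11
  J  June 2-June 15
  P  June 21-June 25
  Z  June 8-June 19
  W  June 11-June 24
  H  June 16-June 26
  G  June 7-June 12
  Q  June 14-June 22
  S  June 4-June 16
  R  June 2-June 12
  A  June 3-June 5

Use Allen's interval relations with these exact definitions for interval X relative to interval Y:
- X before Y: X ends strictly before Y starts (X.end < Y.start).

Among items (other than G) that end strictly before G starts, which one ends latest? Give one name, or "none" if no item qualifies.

A

Target G = [June 7, June 12].
A [June 3, June 5] → before → candidate.
E [June 5, June 11] → overlaps → excluded.
H [June 16, June 26] → after → excluded.
J [June 2, June 15] → contains → excluded.
P [June 21, June 25] → after → excluded.
Q [June 14, June 22] → after → excluded.
R [June 2, June 12] → finished-by → excluded.
S [June 4, June 16] → contains → excluded.
W [June 11, June 24] → overlapped-by → excluded.
Z [June 8, June 19] → overlapped-by → excluded.
Among candidates, latest end is June 5 → A.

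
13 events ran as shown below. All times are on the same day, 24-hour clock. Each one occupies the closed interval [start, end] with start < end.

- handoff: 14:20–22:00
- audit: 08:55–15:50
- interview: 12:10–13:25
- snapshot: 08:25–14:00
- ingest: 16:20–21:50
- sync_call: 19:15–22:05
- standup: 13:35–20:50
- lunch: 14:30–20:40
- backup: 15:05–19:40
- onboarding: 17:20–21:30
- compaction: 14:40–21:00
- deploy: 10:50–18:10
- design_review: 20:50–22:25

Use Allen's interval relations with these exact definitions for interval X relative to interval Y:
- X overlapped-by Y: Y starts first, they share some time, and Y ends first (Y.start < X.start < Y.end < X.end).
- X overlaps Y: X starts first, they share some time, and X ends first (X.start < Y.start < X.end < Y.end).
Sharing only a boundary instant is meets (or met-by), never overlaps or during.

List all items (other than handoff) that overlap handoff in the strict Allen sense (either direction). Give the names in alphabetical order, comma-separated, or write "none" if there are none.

audit, deploy, design_review, standup, sync_call

Target handoff = [14:20, 22:00].
audit [08:55, 15:50] → overlaps → yes.
backup [15:05, 19:40] → during → no.
compaction [14:40, 21:00] → during → no.
deploy [10:50, 18:10] → overlaps → yes.
design_review [20:50, 22:25] → overlapped-by → yes.
ingest [16:20, 21:50] → during → no.
interview [12:10, 13:25] → before → no.
lunch [14:30, 20:40] → during → no.
onboarding [17:20, 21:30] → during → no.
snapshot [08:25, 14:00] → before → no.
standup [13:35, 20:50] → overlaps → yes.
sync_call [19:15, 22:05] → overlapped-by → yes.
Result: audit, deploy, design_review, standup, sync_call.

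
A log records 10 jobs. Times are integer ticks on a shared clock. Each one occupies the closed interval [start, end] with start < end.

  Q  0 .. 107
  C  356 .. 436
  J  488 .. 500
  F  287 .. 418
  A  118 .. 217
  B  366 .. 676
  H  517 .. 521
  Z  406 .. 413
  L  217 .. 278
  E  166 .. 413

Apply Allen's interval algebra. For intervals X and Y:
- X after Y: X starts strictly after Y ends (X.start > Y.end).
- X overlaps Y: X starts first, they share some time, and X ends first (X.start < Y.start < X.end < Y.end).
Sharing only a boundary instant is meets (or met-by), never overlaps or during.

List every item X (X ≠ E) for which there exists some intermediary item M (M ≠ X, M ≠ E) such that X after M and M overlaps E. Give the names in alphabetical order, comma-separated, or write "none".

Target E = [166, 413].
Intermediaries M with M overlaps E: A.
Via A — items with X after A: B, C, F, H, J, Z.
Union: B, C, F, H, J, Z.

B, C, F, H, J, Z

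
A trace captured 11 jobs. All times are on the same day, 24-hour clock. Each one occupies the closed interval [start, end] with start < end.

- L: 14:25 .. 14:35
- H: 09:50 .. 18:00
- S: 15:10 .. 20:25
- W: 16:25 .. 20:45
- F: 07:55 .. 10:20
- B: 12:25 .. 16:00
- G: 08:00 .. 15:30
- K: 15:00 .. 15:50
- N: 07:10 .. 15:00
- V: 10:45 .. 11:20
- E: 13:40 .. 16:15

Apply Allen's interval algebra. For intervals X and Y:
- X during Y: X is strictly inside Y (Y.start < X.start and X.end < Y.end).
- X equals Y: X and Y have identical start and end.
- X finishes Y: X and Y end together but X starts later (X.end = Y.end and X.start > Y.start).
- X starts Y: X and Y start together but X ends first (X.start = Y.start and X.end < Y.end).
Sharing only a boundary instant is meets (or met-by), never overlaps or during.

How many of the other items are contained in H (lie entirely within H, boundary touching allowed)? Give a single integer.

Target H = [09:50, 18:00].
B [12:25, 16:00] → during → counts.
E [13:40, 16:15] → during → counts.
F [07:55, 10:20] → overlaps → no.
G [08:00, 15:30] → overlaps → no.
K [15:00, 15:50] → during → counts.
L [14:25, 14:35] → during → counts.
N [07:10, 15:00] → overlaps → no.
S [15:10, 20:25] → overlapped-by → no.
V [10:45, 11:20] → during → counts.
W [16:25, 20:45] → overlapped-by → no.
Total: 5.

5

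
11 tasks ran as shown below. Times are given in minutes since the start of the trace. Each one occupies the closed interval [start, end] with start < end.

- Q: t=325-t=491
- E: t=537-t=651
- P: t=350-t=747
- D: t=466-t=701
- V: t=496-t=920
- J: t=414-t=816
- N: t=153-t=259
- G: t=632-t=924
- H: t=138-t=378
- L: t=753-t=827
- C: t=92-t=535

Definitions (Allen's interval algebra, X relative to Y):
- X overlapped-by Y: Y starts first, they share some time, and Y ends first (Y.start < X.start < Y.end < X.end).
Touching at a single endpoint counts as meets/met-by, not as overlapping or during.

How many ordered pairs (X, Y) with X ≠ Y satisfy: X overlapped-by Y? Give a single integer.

Checking all 110 ordered pairs for relation 'overlapped-by'; matching pairs in alphabetical order:
(D, C): D overlapped-by C ✓
(D, Q): D overlapped-by Q ✓
(G, D): G overlapped-by D ✓
(G, E): G overlapped-by E ✓
(G, J): G overlapped-by J ✓
(G, P): G overlapped-by P ✓
(G, V): G overlapped-by V ✓
(J, C): J overlapped-by C ✓
(J, P): J overlapped-by P ✓
(J, Q): J overlapped-by Q ✓
(L, J): L overlapped-by J ✓
(P, C): P overlapped-by C ✓
(P, H): P overlapped-by H ✓
(P, Q): P overlapped-by Q ✓
(Q, H): Q overlapped-by H ✓
(V, C): V overlapped-by C ✓
(V, D): V overlapped-by D ✓
(V, J): V overlapped-by J ✓
(V, P): V overlapped-by P ✓
Count: 19.

19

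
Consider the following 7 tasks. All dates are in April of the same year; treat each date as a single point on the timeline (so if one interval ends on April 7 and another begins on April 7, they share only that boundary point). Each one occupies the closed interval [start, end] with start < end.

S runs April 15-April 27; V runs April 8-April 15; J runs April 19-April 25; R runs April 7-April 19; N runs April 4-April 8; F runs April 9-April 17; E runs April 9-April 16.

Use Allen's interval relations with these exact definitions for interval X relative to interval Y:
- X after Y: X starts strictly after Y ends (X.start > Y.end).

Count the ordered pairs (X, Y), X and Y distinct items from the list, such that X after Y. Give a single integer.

Checking all 42 ordered pairs for relation 'after'; matching pairs in alphabetical order:
(E, N): E after N ✓
(F, N): F after N ✓
(J, E): J after E ✓
(J, F): J after F ✓
(J, N): J after N ✓
(J, V): J after V ✓
(S, N): S after N ✓
Count: 7.

7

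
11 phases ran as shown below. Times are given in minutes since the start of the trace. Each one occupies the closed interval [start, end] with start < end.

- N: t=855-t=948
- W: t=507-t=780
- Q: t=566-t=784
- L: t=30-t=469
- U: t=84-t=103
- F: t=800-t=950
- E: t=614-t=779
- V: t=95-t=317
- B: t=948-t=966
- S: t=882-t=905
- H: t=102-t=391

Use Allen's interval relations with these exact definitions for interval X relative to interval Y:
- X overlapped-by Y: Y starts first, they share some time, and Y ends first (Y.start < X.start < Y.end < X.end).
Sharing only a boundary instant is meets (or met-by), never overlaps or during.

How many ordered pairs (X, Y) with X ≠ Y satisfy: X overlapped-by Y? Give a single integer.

Checking all 110 ordered pairs for relation 'overlapped-by'; matching pairs in alphabetical order:
(B, F): B overlapped-by F ✓
(H, U): H overlapped-by U ✓
(H, V): H overlapped-by V ✓
(Q, W): Q overlapped-by W ✓
(V, U): V overlapped-by U ✓
Count: 5.

5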